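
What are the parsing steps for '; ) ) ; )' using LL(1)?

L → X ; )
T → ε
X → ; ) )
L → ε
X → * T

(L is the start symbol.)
LL(1) parsing maintains a stack (initially the start symbol over $) and the input. At each step: if the stack top is a terminal, match it against the current input token; if it is a non-terminal N, replace it with the RHS of M[N, lookahead] (the unique production whose predict set contains the lookahead).

Stack is shown with the top on the left.

Stack        Input        Action
--------------------------------
L $          ; ) ) ; ) $  output L → X ; )
X ; ) $      ; ) ) ; ) $  output X → ; ) )
; ) ) ; ) $  ; ) ) ; ) $  match ';'
) ) ; ) $    ) ) ; ) $    match ')'
) ; ) $      ) ; ) $      match ')'
; ) $        ; ) $        match ';'
) $          ) $          match ')'
$            $            accept

The string is accepted.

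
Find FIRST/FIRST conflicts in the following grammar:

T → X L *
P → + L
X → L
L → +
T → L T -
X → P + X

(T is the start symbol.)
A FIRST/FIRST conflict occurs when two productions N → α and N → β for the same non-terminal have FIRST(α) ∩ FIRST(β) ≠ ∅ (with ε ∈ FIRST of a nullable right-hand side, so two nullable alternatives also conflict).

FIRST sets of the non-terminals at (or reachable through a nullable prefix from) the front of some alternative:
  FIRST(X) = { '+' }
  FIRST(L) = { '+' }
  FIRST(P) = { '+' }

Productions for T:
  T → X L *: FIRST = { '+' }
  T → L T -: FIRST = { '+' }
Productions for X:
  X → L: FIRST = { '+' }
  X → P + X: FIRST = { '+' }
P, L have only one production, so no FIRST/FIRST conflict is possible there.

Conflict for T: T → X L * and T → L T -
  Overlap: { '+' }
Conflict for X: X → L and X → P + X
  Overlap: { '+' }

Answer: Yes. T → X L '*' / T → L T '-' on { '+' }; X → L / X → P '+' X on { '+' }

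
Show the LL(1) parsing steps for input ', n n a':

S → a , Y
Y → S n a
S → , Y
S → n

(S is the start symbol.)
Stack is shown with the top on the left.

Stack    Input      Action
--------------------------
S $      , n n a $  output S → , Y
, Y $    , n n a $  match ','
Y $      n n a $    output Y → S n a
S n a $  n n a $    output S → n
n n a $  n n a $    match 'n'
n a $    n a $      match 'n'
a $      a $        match 'a'
$        $          accept

The string is accepted.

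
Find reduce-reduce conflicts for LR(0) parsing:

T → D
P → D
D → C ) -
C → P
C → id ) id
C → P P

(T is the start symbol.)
Yes — I2: [P → D .] vs [T → D .]; I9: [C → P .] vs [C → P P .]

Augment with T' → T and build the canonical LR(0) collection (I0 = CLOSURE({[T' → . T]}), then GOTO on every symbol after a dot until no new states appear). It has 12 states:
  I0: { [C → . P P], [C → . P], [C → . id ) id], [D → . C ) -], [P → . D], [T → . D], [T' → . T] }  — shift
  I1: { [D → C . ) -] }  — shift
  I2: { [P → D .], [T → D .] }  — 2 reduces
  I3: { [C → . P P], [C → . P], [C → . id ) id], [C → P . P], [C → P .], [D → . C ) -], [P → . D] }  — shift, reduce
  I4: { [T' → T .] }  — accept
  I5: { [C → id . ) id] }  — shift
  I6: { [C → id ) . id] }  — shift
  I7: { [C → id ) id .] }  — reduce
  I8: { [P → D .] }  — reduce
  I9: { [C → . P P], [C → . P], [C → . id ) id], [C → P . P], [C → P .], [C → P P .], [D → . C ) -], [P → . D] }  — shift, 2 reduces
  I10: { [D → C ) . -] }  — shift
  I11: { [D → C ) - .] }  — reduce

I2 contains complete items [P → D .], [T → D .] — reduce-reduce conflict.
I9 contains complete items [C → P .], [C → P P .] — reduce-reduce conflict.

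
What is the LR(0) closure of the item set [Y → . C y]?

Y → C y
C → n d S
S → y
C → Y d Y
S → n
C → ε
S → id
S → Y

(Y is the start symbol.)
To compute CLOSURE, for each item [A → α.Bβ] where B is a non-terminal, add [B → .γ] for all productions B → γ; repeat for the newly added items until nothing changes.

Start with: [Y → . C y]
  [Y → . C y] has the dot before C: add [C → . n d S], [C → . Y d Y], [C → .]
  [C → . Y d Y] has the dot before Y: all Y-items already present
No further items can be added.

CLOSURE = { [C → . Y d Y], [C → . n d S], [C → .], [Y → . C y] }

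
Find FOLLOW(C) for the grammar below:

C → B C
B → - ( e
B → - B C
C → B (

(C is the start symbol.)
C is the start symbol, so $ ∈ FOLLOW(C).
In C → B C: C is at the end; this adds FOLLOW(C) to itself — nothing new
In B → - B C: C is at the end, add FOLLOW(B)

The FOLLOW sets referred to above (computed the same way, to a fixed point):
  FOLLOW(B) = { '(', '-' }

Taking the union: FOLLOW(C) = { $, '(', '-' }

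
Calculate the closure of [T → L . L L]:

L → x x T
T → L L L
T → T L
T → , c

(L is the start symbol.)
To compute CLOSURE, for each item [A → α.Bβ] where B is a non-terminal, add [B → .γ] for all productions B → γ; repeat for the newly added items until nothing changes.

Start with: [T → L . L L]
  [T → L . L L] has the dot before L: add [L → . x x T]
No further items can be added.

CLOSURE = { [L → . x x T], [T → L . L L] }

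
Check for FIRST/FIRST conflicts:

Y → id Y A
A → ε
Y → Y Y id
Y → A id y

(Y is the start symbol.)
A FIRST/FIRST conflict occurs when two productions N → α and N → β for the same non-terminal have FIRST(α) ∩ FIRST(β) ≠ ∅ (with ε ∈ FIRST of a nullable right-hand side, so two nullable alternatives also conflict).

FIRST sets of the non-terminals at (or reachable through a nullable prefix from) the front of some alternative:
  FIRST(Y) = { 'id' }
  FIRST(A) = { ε }

Productions for Y:
  Y → id Y A: FIRST = { 'id' }
  Y → Y Y id: FIRST = { 'id' }
  Y → A id y: FIRST = { 'id' }
A has only one production, so no FIRST/FIRST conflict is possible there.

Conflict for Y: Y → id Y A and Y → Y Y id
  Overlap: { 'id' }
Conflict for Y: Y → id Y A and Y → A id y
  Overlap: { 'id' }
Conflict for Y: Y → Y Y id and Y → A id y
  Overlap: { 'id' }

Answer: Yes. Y → id Y A / Y → Y Y id on { 'id' }; Y → id Y A / Y → A id y on { 'id' }; Y → Y Y id / Y → A id y on { 'id' }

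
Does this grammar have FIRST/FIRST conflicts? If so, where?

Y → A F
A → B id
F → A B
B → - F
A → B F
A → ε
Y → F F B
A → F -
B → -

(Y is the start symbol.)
Yes. Y → A F / Y → F F B on { '-' }; A → B id / A → B F on { '-' }; A → B id / A → F '-' on { '-' }; A → B F / A → F '-' on { '-' }; B → '-' F / B → '-' on { '-' }

A FIRST/FIRST conflict occurs when two productions N → α and N → β for the same non-terminal have FIRST(α) ∩ FIRST(β) ≠ ∅ (with ε ∈ FIRST of a nullable right-hand side, so two nullable alternatives also conflict).

FIRST sets of the non-terminals at (or reachable through a nullable prefix from) the front of some alternative:
  FIRST(A) = { '-', ε }
  FIRST(F) = { '-' }
  FIRST(B) = { '-' }

Productions for Y:
  Y → A F: FIRST = { '-' }
  Y → F F B: FIRST = { '-' }
Productions for A:
  A → B id: FIRST = { '-' }
  A → B F: FIRST = { '-' }
  A → ε: FIRST = { ε }
  A → F -: FIRST = { '-' }
Productions for B:
  B → - F: FIRST = { '-' }
  B → -: FIRST = { '-' }
F has only one production, so no FIRST/FIRST conflict is possible there.

Conflict for Y: Y → A F and Y → F F B
  Overlap: { '-' }
Conflict for A: A → B id and A → B F
  Overlap: { '-' }
Conflict for A: A → B id and A → F -
  Overlap: { '-' }
Conflict for A: A → B F and A → F -
  Overlap: { '-' }
Conflict for B: B → - F and B → -
  Overlap: { '-' }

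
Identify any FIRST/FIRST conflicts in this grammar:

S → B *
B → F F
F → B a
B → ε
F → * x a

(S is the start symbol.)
Yes. F → B a / F → '*' x a on { '*' }

A FIRST/FIRST conflict occurs when two productions N → α and N → β for the same non-terminal have FIRST(α) ∩ FIRST(β) ≠ ∅ (with ε ∈ FIRST of a nullable right-hand side, so two nullable alternatives also conflict).

FIRST sets of the non-terminals at (or reachable through a nullable prefix from) the front of some alternative:
  FIRST(F) = { '*', 'a' }
  FIRST(B) = { '*', 'a', ε }

Productions for B:
  B → F F: FIRST = { '*', 'a' }
  B → ε: FIRST = { ε }
Productions for F:
  F → B a: FIRST = { '*', 'a' }
  F → * x a: FIRST = { '*' }
S has only one production, so no FIRST/FIRST conflict is possible there.

Conflict for F: F → B a and F → * x a
  Overlap: { '*' }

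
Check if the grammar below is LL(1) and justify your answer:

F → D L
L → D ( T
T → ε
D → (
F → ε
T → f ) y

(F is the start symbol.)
Yes, the grammar is LL(1).

A grammar is LL(1) if for each non-terminal N with multiple productions, the predict sets of those productions are pairwise disjoint, where PREDICT(N → α) = (FIRST(α) \ {ε}) ∪ (FOLLOW(N) if α ⇒* ε).

Relevant sets:
  FIRST(D) = { '(' }
  FOLLOW(F) = { $ }
  FOLLOW(T) = { $ }

For F:
  PREDICT(F → D L) = { '(' }
  PREDICT(F → ε) = { $ }
For T:
  PREDICT(T → ε) = { $ }
  PREDICT(T → f ')' y) = { 'f' }
L, D have a single production, so nothing to check there.

All predict sets are disjoint. The grammar IS LL(1).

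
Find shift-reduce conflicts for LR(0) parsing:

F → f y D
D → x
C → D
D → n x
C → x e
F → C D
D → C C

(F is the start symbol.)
Augment with F' → F and build the canonical LR(0) collection (I0 = CLOSURE({[F' → . F]}), then GOTO on every symbol after a dot until no new states appear). It has 14 states:
  I0: { [C → . D], [C → . x e], [D → . C C], [D → . n x], [D → . x], [F → . C D], [F → . f y D], [F' → . F] }  — shift
  I1: { [C → . D], [C → . x e], [D → . C C], [D → . n x], [D → . x], [D → C . C], [F → C . D] }  — shift
  I2: { [C → D .] }  — reduce
  I3: { [F' → F .] }  — accept
  I4: { [F → f . y D] }  — shift
  I5: { [D → n . x] }  — shift
  I6: { [C → x . e], [D → x .] }  — shift, reduce
  I7: { [C → x e .] }  — reduce
  I8: { [D → n x .] }  — reduce
  I9: { [C → . D], [C → . x e], [D → . C C], [D → . n x], [D → . x], [F → f y . D] }  — shift
  I10: { [C → . D], [C → . x e], [D → . C C], [D → . n x], [D → . x], [D → C . C] }  — shift
  I11: { [C → D .], [F → f y D .] }  — 2 reduces
  I12: { [C → . D], [C → . x e], [D → . C C], [D → . n x], [D → . x], [D → C . C], [D → C C .] }  — shift, reduce
  I13: { [C → D .], [F → C D .] }  — 2 reduces

I6 contains reduce item [D → x .] and shift item [C → x . e] — shift-reduce conflict.
I12 contains reduce item [D → C C .] and shift items [C → . x e], [D → . n x], [D → . x] — shift-reduce conflict.

Answer: Yes — I6: [D → x .] vs [C → x . e]; I12: [D → C C .] vs [C → . x e]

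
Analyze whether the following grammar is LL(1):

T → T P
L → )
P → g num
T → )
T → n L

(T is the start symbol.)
Relevant sets:
  FIRST(T) = { ')', 'n' }

For T:
  PREDICT(T → T P) = { ')', 'n' }
  PREDICT(T → ')') = { ')' }
  PREDICT(T → n L) = { 'n' }
L, P have a single production, so nothing to check there.

Conflict found: Predict set conflict for T: { ')' }
The grammar is NOT LL(1).

Answer: No. Predict set conflict for T: { ')' }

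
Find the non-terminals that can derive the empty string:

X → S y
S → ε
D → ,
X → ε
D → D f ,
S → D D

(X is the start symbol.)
ε-productions: S → ε, X → ε
So S, X are immediately nullable.
No further non-terminal can be added: every production for the remaining non-terminals contains a terminal or a non-nullable non-terminal.
Nullable = { 'S', 'X' }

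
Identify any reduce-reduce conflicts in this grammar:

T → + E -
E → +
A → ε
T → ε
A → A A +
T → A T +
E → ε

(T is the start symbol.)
Yes — I0: [A → .] vs [T → .]; I2: [A → .] vs [T → .]; I4: [A → .] vs [T → .]; I7: [A → A A + .] vs [E → .]

Augment with T' → T and build the canonical LR(0) collection (I0 = CLOSURE({[T' → . T]}), then GOTO on every symbol after a dot until no new states appear). It has 11 states:
  I0: { [A → . A A +], [A → .], [T → . + E -], [T → . A T +], [T → .], [T' → . T] }  — shift, 2 reduces
  I1: { [E → . +], [E → .], [T → + . E -] }  — shift, reduce
  I2: { [A → . A A +], [A → .], [A → A . A +], [T → . + E -], [T → . A T +], [T → .], [T → A . T +] }  — shift, 2 reduces
  I3: { [T' → T .] }  — accept
  I4: { [A → . A A +], [A → .], [A → A . A +], [A → A A . +], [T → . + E -], [T → . A T +], [T → .], [T → A . T +] }  — shift, 2 reduces
  I5: { [T → A T . +] }  — shift
  I6: { [T → A T + .] }  — reduce
  I7: { [A → A A + .], [E → . +], [E → .], [T → + . E -] }  — shift, 2 reduces
  I8: { [E → + .] }  — reduce
  I9: { [T → + E . -] }  — shift
  I10: { [T → + E - .] }  — reduce

I0 contains complete items [A → .], [T → .] — reduce-reduce conflict.
I2 contains complete items [A → .], [T → .] — reduce-reduce conflict.
I4 contains complete items [A → .], [T → .] — reduce-reduce conflict.
I7 contains complete items [A → A A + .], [E → .] — reduce-reduce conflict.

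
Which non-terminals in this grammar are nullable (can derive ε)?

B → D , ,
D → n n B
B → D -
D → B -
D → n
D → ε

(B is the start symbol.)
{ 'D' }

A non-terminal is nullable if it can derive ε (the empty string): either it has an ε-production, or it has a production whose right-hand side consists entirely of nullable non-terminals.

ε-productions: D → ε
So D is immediately nullable.
No further non-terminal can be added: every production for the remaining non-terminals contains a terminal or a non-nullable non-terminal.
Nullable = { 'D' }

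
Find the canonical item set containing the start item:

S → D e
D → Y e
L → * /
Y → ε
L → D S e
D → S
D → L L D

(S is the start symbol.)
First, augment the grammar with S' → S
I₀ = CLOSURE({ [S' → . S] }):
  [S' → . S] has the dot before S: add [S → . D e]
  [S → . D e] has the dot before D: add [D → . Y e], [D → . S], [D → . L L D]
  [D → . Y e] has the dot before Y: add [Y → .]
  [D → . L L D] has the dot before L: add [L → . * /], [L → . D S e]
No further items can be added.

I₀ = { [D → . L L D], [D → . S], [D → . Y e], [L → . * /], [L → . D S e], [S → . D e], [S' → . S], [Y → .] }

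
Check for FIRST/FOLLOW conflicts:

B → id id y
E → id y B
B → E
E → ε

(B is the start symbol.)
Nullable non-terminals: B, E.
FIRST sets used below: FIRST(E) = { 'id', ε }

B: nullable alternative(s) B → E; FOLLOW(B) = { $ }
  B → id id y: FIRST \ {ε} = { 'id' } — disjoint from FOLLOW(B)
  B → E: FIRST \ {ε} = { 'id' } — this is the only nullable alternative, skip

E: nullable alternative(s) E → ε; FOLLOW(E) = { $ }
  E → id y B: FIRST \ {ε} = { 'id' } — disjoint from FOLLOW(E)
  E → ε: FIRST \ {ε} = { } — this is the only nullable alternative, skip

No FIRST/FOLLOW conflicts found.

Answer: No FIRST/FOLLOW conflicts.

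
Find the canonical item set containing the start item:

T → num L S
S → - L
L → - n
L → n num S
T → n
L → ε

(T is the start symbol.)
{ [T → . n], [T → . num L S], [T' → . T] }

First, augment the grammar with T' → T
I₀ = CLOSURE({ [T' → . T] }):
  [T' → . T] has the dot before T: add [T → . num L S], [T → . n]
No further items can be added.

I₀ = { [T → . n], [T → . num L S], [T' → . T] }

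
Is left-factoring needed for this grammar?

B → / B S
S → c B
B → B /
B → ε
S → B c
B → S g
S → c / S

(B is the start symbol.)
Left-factoring is needed when two productions for the same non-terminal
share a common prefix on the right-hand side.

Productions for B:
  B → / B S
  B → B /
  B → ε
  B → S g
Productions for S:
  S → c B
  S → B c
  S → c / S

Found common prefix 'c' in productions for S

Answer: Yes, S has productions with common prefix 'c'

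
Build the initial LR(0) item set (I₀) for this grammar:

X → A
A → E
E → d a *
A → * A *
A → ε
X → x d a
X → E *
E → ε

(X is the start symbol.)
First, augment the grammar with X' → X
I₀ = CLOSURE({ [X' → . X] }):
  [X' → . X] has the dot before X: add [X → . A], [X → . x d a], [X → . E *]
  [X → . A] has the dot before A: add [A → . E], [A → . * A *], [A → .]
  [X → . E *] has the dot before E: add [E → . d a *], [E → .]
No further items can be added.

I₀ = { [A → . * A *], [A → . E], [A → .], [E → . d a *], [E → .], [X → . A], [X → . E *], [X → . x d a], [X' → . X] }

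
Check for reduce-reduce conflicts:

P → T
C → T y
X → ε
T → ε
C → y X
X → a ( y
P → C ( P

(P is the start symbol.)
No reduce-reduce conflicts

A reduce-reduce conflict occurs when an LR(0) state has two complete items [A → α .] and [B → β .] — both call for a reduction, and with no lookahead the parser cannot choose between them.

Augment with P' → P and build the canonical LR(0) collection (I0 = CLOSURE({[P' → . P]}), then GOTO on every symbol after a dot until no new states appear). It has 12 states:
  I0: { [C → . T y], [C → . y X], [P → . C ( P], [P → . T], [P' → . P], [T → .] }  — shift, reduce
  I1: { [P → C . ( P] }  — shift
  I2: { [P' → P .] }  — accept
  I3: { [C → T . y], [P → T .] }  — shift, reduce
  I4: { [C → y . X], [X → . a ( y], [X → .] }  — shift, reduce
  I5: { [C → y X .] }  — reduce
  I6: { [X → a . ( y] }  — shift
  I7: { [X → a ( . y] }  — shift
  I8: { [X → a ( y .] }  — reduce
  I9: { [C → T y .] }  — reduce
  I10: { [C → . T y], [C → . y X], [P → . C ( P], [P → . T], [P → C ( . P], [T → .] }  — shift, reduce
  I11: { [P → C ( P .] }  — reduce

No state contains more than one complete item.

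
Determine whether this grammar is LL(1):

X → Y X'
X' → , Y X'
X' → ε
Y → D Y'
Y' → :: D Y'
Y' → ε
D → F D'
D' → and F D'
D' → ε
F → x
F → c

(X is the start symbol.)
Yes, the grammar is LL(1).

Relevant sets:
  FOLLOW(X') = { $ }
  FOLLOW(Y') = { $, ',' }
  FOLLOW(D') = { $, ',', '::' }

For X':
  PREDICT(X' → ',' Y X') = { ',' }
  PREDICT(X' → ε) = { $ }
For Y':
  PREDICT(Y' → :: D Y') = { '::' }
  PREDICT(Y' → ε) = { $, ',' }
For D':
  PREDICT(D' → and F D') = { 'and' }
  PREDICT(D' → ε) = { $, ',', '::' }
For F:
  PREDICT(F → x) = { 'x' }
  PREDICT(F → c) = { 'c' }
X, Y, D have a single production, so nothing to check there.

All predict sets are disjoint. The grammar IS LL(1).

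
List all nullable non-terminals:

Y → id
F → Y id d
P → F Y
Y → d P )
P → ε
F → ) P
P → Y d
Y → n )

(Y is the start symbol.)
A non-terminal is nullable if it can derive ε (the empty string): either it has an ε-production, or it has a production whose right-hand side consists entirely of nullable non-terminals.

ε-productions: P → ε
So P is immediately nullable.
No further non-terminal can be added: every production for the remaining non-terminals contains a terminal or a non-nullable non-terminal.
Nullable = { 'P' }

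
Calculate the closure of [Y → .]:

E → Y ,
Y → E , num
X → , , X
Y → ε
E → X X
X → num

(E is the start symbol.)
To compute CLOSURE, for each item [A → α.Bβ] where B is a non-terminal, add [B → .γ] for all productions B → γ; repeat for the newly added items until nothing changes.

Start with: [Y → .]
The dot is at the end, so nothing is added.

CLOSURE = { [Y → .] }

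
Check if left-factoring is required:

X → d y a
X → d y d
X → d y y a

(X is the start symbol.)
Left-factoring is needed when two productions for the same non-terminal
share a common prefix on the right-hand side.

Productions for X:
  X → d y a
  X → d y d
  X → d y y a

Found common prefix 'd y' in productions for X

Answer: Yes, X has productions with common prefix 'd y'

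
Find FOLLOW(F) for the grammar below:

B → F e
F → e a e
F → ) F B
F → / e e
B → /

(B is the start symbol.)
{ ')', '/', 'e' }

In B → F e: F is followed by e, add FIRST(e) \ {ε} = { 'e' }
In F → ) F B: F is followed by B, add FIRST(B) \ {ε} = { ')', '/', 'e' }

Taking the union: FOLLOW(F) = { ')', '/', 'e' }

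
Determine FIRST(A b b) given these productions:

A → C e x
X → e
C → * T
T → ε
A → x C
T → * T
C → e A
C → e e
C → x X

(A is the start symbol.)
{ '*', 'e', 'x' }

FIRST sets of the non-terminals involved (from the grammar, by fixed-point iteration):
  FIRST(A) = { '*', 'e', 'x' }

To compute FIRST(A b b), process the symbols left to right:
Symbol A is a non-terminal. Add FIRST(A) \ {ε} = { '*', 'e', 'x' }
A is not nullable (ε ∉ FIRST(A)), so stop here.
FIRST(A b b) = { '*', 'e', 'x' }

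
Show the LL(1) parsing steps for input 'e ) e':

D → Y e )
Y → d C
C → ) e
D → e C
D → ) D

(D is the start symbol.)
LL(1) parsing maintains a stack (initially the start symbol over $) and the input. At each step: if the stack top is a terminal, match it against the current input token; if it is a non-terminal N, replace it with the RHS of M[N, lookahead] (the unique production whose predict set contains the lookahead).

Stack is shown with the top on the left.

Stack  Input    Action
----------------------
D $    e ) e $  output D → e C
e C $  e ) e $  match 'e'
C $    ) e $    output C → ) e
) e $  ) e $    match ')'
e $    e $      match 'e'
$      $        accept

The string is accepted.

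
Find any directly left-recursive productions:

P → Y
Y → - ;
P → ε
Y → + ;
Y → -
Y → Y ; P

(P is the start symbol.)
P → Y: starts with Y
Y → - ;: starts with '-'
P → ε: starts with ε
Y → + ;: starts with '+'
Y → -: starts with '-'
Y → Y ; P: LEFT RECURSIVE (starts with Y)

The grammar has direct left recursion on: Y.

Answer: Yes, Y is left-recursive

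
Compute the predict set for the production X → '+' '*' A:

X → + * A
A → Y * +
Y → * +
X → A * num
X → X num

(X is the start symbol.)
PREDICT(X → '+' '*' A) = (FIRST(RHS) \ {ε}) ∪ (FOLLOW(X) if ε ∈ FIRST(RHS), i.e. RHS ⇒* ε)
FIRST('+' '*' A) = { '+' }
ε ∉ FIRST('+' '*' A), so FOLLOW(X) is not added.
PREDICT(X → '+' '*' A) = { '+' }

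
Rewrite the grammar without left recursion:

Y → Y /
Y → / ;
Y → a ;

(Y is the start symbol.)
Y is directly left-recursive. The standard transformation for
  A → A α₁ | ... | A α_m | β₁ | ... | β_n
is
  A  → β₁ A' | ... | β_n A'
  A' → α₁ A' | ... | α_m A' | ε

Y → / ; becomes Y → / ; Y'
Y → a ; becomes Y → a ; Y'
Y → Y / becomes Y' → / Y'
Add Y' → ε

Resulting grammar:
Y → / ; Y'
Y → a ; Y'
Y' → / Y'
Y' → ε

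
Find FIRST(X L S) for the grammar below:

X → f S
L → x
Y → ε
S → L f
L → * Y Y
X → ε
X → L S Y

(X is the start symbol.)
{ '*', 'f', 'x' }

FIRST sets of the non-terminals involved (from the grammar, by fixed-point iteration):
  FIRST(X) = { '*', 'f', 'x', ε }
  FIRST(L) = { '*', 'x' }

To compute FIRST(X L S), process the symbols left to right:
Symbol X is a non-terminal. Add FIRST(X) \ {ε} = { '*', 'f', 'x' }
X is nullable (ε ∈ FIRST(X)), continue to the next symbol.
Symbol L is a non-terminal. Add FIRST(L) \ {ε} = { '*', 'x' }
L is not nullable (ε ∉ FIRST(L)), so stop here.
FIRST(X L S) = { '*', 'f', 'x' }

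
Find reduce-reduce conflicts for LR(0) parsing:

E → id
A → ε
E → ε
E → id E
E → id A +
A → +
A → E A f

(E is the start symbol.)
A reduce-reduce conflict occurs when an LR(0) state has two complete items [A → α .] and [B → β .] — both call for a reduction, and with no lookahead the parser cannot choose between them.

Augment with E' → E and build the canonical LR(0) collection (I0 = CLOSURE({[E' → . E]}), then GOTO on every symbol after a dot until no new states appear). It has 10 states:
  I0: { [E → . id A +], [E → . id E], [E → . id], [E → .], [E' → . E] }  — shift, reduce
  I1: { [E' → E .] }  — accept
  I2: { [A → . +], [A → . E A f], [A → .], [E → . id A +], [E → . id E], [E → . id], [E → .], [E → id . A +], [E → id . E], [E → id .] }  — shift, 3 reduces
  I3: { [A → + .] }  — reduce
  I4: { [E → id A . +] }  — shift
  I5: { [A → . +], [A → . E A f], [A → .], [A → E . A f], [E → . id A +], [E → . id E], [E → . id], [E → .], [E → id E .] }  — shift, 3 reduces
  I6: { [A → E A . f] }  — shift
  I7: { [A → . +], [A → . E A f], [A → .], [A → E . A f], [E → . id A +], [E → . id E], [E → . id], [E → .] }  — shift, 2 reduces
  I8: { [A → E A f .] }  — reduce
  I9: { [E → id A + .] }  — reduce

I2 contains complete items [A → .], [E → .], [E → id .] — reduce-reduce conflict.
I5 contains complete items [A → .], [E → .], [E → id E .] — reduce-reduce conflict.
I7 contains complete items [A → .], [E → .] — reduce-reduce conflict.

Answer: Yes — I2: [A → .] vs [E → .]; I5: [A → .] vs [E → .]; I7: [A → .] vs [E → .]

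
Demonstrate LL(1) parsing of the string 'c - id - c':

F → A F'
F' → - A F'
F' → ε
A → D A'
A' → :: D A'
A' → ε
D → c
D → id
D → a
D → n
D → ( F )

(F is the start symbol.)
Stack is shown with the top on the left.

Stack       Input         Action
--------------------------------
F $         c - id - c $  output F → A F'
A F' $      c - id - c $  output A → D A'
D A' F' $   c - id - c $  output D → c
c A' F' $   c - id - c $  match 'c'
A' F' $     - id - c $    output A' → ε
F' $        - id - c $    output F' → - A F'
- A F' $    - id - c $    match '-'
A F' $      id - c $      output A → D A'
D A' F' $   id - c $      output D → id
id A' F' $  id - c $      match 'id'
A' F' $     - c $         output A' → ε
F' $        - c $         output F' → - A F'
- A F' $    - c $         match '-'
A F' $      c $           output A → D A'
D A' F' $   c $           output D → c
c A' F' $   c $           match 'c'
A' F' $     $             output A' → ε
F' $        $             output F' → ε
$           $             accept

The string is accepted.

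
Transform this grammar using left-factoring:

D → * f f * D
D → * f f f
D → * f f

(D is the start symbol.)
Left-factoring transforms A → αβ₁ | αβ₂ into A → αA' and A' → β₁ | β₂
(α is the longest common prefix among the alternatives). Repeat until
no nonterminal has two alternatives with a common prefix.

Round 1: D has alternatives sharing prefix '* f f'. Introduce D': D → * f f D'
  Add: D' → * D
  Add: D' → f
  Add: D' → ε

No remaining common prefixes — done.

Resulting grammar:
D → * f f D'
D' → * D
D' → f
D' → ε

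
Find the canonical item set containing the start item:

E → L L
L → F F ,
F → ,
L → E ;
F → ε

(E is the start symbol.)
First, augment the grammar with E' → E
I₀ = CLOSURE({ [E' → . E] }):
  [E' → . E] has the dot before E: add [E → . L L]
  [E → . L L] has the dot before L: add [L → . F F ,], [L → . E ;]
  [L → . F F ,] has the dot before F: add [F → . ,], [F → .]
No further items can be added.

I₀ = { [E → . L L], [E' → . E], [F → . ,], [F → .], [L → . E ;], [L → . F F ,] }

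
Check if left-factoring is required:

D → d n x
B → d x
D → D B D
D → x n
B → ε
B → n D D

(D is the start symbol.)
Left-factoring is needed when two productions for the same non-terminal
share a common prefix on the right-hand side.

Productions for D:
  D → d n x
  D → D B D
  D → x n
Productions for B:
  B → d x
  B → ε
  B → n D D

No common prefixes found.

Answer: No, left-factoring is not needed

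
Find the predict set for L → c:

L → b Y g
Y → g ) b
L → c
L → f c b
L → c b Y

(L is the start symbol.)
{ 'c' }

PREDICT(L → c) = (FIRST(RHS) \ {ε}) ∪ (FOLLOW(L) if ε ∈ FIRST(RHS), i.e. RHS ⇒* ε)
FIRST(c) = { 'c' }
ε ∉ FIRST(c), so FOLLOW(L) is not added.
PREDICT(L → c) = { 'c' }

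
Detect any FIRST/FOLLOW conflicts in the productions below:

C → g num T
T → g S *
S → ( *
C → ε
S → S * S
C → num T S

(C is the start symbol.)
No FIRST/FOLLOW conflicts.

A FIRST/FOLLOW conflict occurs when a non-terminal N has a nullable alternative N → β (β ⇒* ε) and another alternative N → α with FIRST(α) ∩ FOLLOW(N) ≠ ∅: on such a lookahead the parser cannot decide between expanding α and letting N vanish via β.

Nullable non-terminals: C.

C: nullable alternative(s) C → ε; FOLLOW(C) = { $ }
  C → g num T: FIRST \ {ε} = { 'g' } — disjoint from FOLLOW(C)
  C → ε: FIRST \ {ε} = { } — this is the only nullable alternative, skip
  C → num T S: FIRST \ {ε} = { 'num' } — disjoint from FOLLOW(C)

S, T have no nullable alternative, so no FIRST/FOLLOW check is needed there.

No FIRST/FOLLOW conflicts found.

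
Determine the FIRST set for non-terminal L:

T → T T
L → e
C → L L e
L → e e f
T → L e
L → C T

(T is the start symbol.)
To compute FIRST(L), examine every production with L on the left-hand side, reading each right-hand side left to right until a non-nullable symbol is reached.

FIRST sets of the other non-terminals involved (by the same procedure, iterated to a fixed point):
  FIRST(C) = { 'e' }

From L → e:
  - e is a terminal: add 'e' and stop
From L → e e f:
  - e is a terminal: add 'e' and stop
From L → C T:
  - C is a non-terminal: add FIRST(C) \ {ε} = { 'e' }
    C is not nullable, so stop

Collecting: FIRST(L) = { 'e' }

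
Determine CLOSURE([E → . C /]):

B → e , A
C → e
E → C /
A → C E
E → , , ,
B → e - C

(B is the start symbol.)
{ [C → . e], [E → . C /] }

To compute CLOSURE, for each item [A → α.Bβ] where B is a non-terminal, add [B → .γ] for all productions B → γ; repeat for the newly added items until nothing changes.

Start with: [E → . C /]
  [E → . C /] has the dot before C: add [C → . e]
No further items can be added.

CLOSURE = { [C → . e], [E → . C /] }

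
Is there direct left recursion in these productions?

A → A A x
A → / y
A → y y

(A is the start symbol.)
Direct left recursion occurs when N → N α for some non-terminal N (the right-hand side begins with the left-hand side itself).

A → A A x: LEFT RECURSIVE (starts with A)
A → / y: starts with '/'
A → y y: starts with y

The grammar has direct left recursion on: A.

Answer: Yes, A is left-recursive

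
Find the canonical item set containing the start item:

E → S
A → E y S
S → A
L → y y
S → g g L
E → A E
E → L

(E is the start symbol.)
First, augment the grammar with E' → E
I₀ = CLOSURE({ [E' → . E] }):
  [E' → . E] has the dot before E: add [E → . S], [E → . A E], [E → . L]
  [E → . S] has the dot before S: add [S → . A], [S → . g g L]
  [E → . A E] has the dot before A: add [A → . E y S]
  [E → . L] has the dot before L: add [L → . y y]
No further items can be added.

I₀ = { [A → . E y S], [E → . A E], [E → . L], [E → . S], [E' → . E], [L → . y y], [S → . A], [S → . g g L] }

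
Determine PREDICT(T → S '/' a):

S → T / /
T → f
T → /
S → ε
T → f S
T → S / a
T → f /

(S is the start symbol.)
{ '/', 'f' }

PREDICT(T → S '/' a) = (FIRST(RHS) \ {ε}) ∪ (FOLLOW(T) if ε ∈ FIRST(RHS), i.e. RHS ⇒* ε)
FIRST(S) = { '/', 'f', ε }
FIRST(S '/' a) = { '/', 'f' }
ε ∉ FIRST(S '/' a), so FOLLOW(T) is not added.
PREDICT(T → S '/' a) = { '/', 'f' }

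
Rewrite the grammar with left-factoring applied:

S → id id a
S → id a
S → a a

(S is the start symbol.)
Left-factoring transforms A → αβ₁ | αβ₂ into A → αA' and A' → β₁ | β₂
(α is the longest common prefix among the alternatives). Repeat until
no nonterminal has two alternatives with a common prefix.

Round 1: S has alternatives sharing prefix 'id'. Introduce S': S → id S'
  Add: S' → id a
  Add: S' → a

No remaining common prefixes — done.

Resulting grammar:
S → id S'
S' → id a
S' → a
S → a a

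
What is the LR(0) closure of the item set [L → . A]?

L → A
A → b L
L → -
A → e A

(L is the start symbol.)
To compute CLOSURE, for each item [A → α.Bβ] where B is a non-terminal, add [B → .γ] for all productions B → γ; repeat for the newly added items until nothing changes.

Start with: [L → . A]
  [L → . A] has the dot before A: add [A → . b L], [A → . e A]
No further items can be added.

CLOSURE = { [A → . b L], [A → . e A], [L → . A] }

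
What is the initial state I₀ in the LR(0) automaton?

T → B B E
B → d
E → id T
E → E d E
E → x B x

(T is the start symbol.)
First, augment the grammar with T' → T
I₀ = CLOSURE({ [T' → . T] }):
  [T' → . T] has the dot before T: add [T → . B B E]
  [T → . B B E] has the dot before B: add [B → . d]
No further items can be added.

I₀ = { [B → . d], [T → . B B E], [T' → . T] }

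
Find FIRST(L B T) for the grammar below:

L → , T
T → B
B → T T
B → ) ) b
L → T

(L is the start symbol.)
FIRST sets of the non-terminals involved (from the grammar, by fixed-point iteration):
  FIRST(L) = { ')', ',' }

To compute FIRST(L B T), process the symbols left to right:
Symbol L is a non-terminal. Add FIRST(L) \ {ε} = { ')', ',' }
L is not nullable (ε ∉ FIRST(L)), so stop here.
FIRST(L B T) = { ')', ',' }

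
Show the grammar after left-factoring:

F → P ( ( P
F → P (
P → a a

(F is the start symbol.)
F → P ( F'
F' → ( P
F' → ε
P → a a

Left-factoring transforms A → αβ₁ | αβ₂ into A → αA' and A' → β₁ | β₂
(α is the longest common prefix among the alternatives). Repeat until
no nonterminal has two alternatives with a common prefix.

Round 1: F has alternatives sharing prefix 'P ('. Introduce F': F → P ( F'
  Add: F' → ( P
  Add: F' → ε

No remaining common prefixes — done.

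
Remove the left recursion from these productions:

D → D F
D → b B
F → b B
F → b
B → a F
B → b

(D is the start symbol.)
D → b B D'
D' → F D'
D' → ε
F → b B
F → b
B → a F
B → b

D is directly left-recursive. The standard transformation for
  A → A α₁ | ... | A α_m | β₁ | ... | β_n
is
  A  → β₁ A' | ... | β_n A'
  A' → α₁ A' | ... | α_m A' | ε

D → b B becomes D → b B D'
D → D F becomes D' → F D'
Add D' → ε

Productions for other non-terminals are unchanged:
  F → b B
  F → b
  B → a F
  B → b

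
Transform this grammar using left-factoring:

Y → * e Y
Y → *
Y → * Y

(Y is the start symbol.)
Y → * Y'
Y' → e Y
Y' → ε
Y' → Y

Left-factoring transforms A → αβ₁ | αβ₂ into A → αA' and A' → β₁ | β₂
(α is the longest common prefix among the alternatives). Repeat until
no nonterminal has two alternatives with a common prefix.

Round 1: Y has alternatives sharing prefix '*'. Introduce Y': Y → * Y'
  Add: Y' → e Y
  Add: Y' → ε
  Add: Y' → Y

No remaining common prefixes — done.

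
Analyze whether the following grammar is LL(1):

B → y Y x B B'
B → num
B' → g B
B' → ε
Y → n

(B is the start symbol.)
No. Predict set conflict for B': { 'g' }

A grammar is LL(1) if for each non-terminal N with multiple productions, the predict sets of those productions are pairwise disjoint, where PREDICT(N → α) = (FIRST(α) \ {ε}) ∪ (FOLLOW(N) if α ⇒* ε).

Relevant sets:
  FOLLOW(B') = { $, 'g' }

For B:
  PREDICT(B → y Y x B B') = { 'y' }
  PREDICT(B → num) = { 'num' }
For B':
  PREDICT(B' → g B) = { 'g' }
  PREDICT(B' → ε) = { $, 'g' }
Y has a single production, so nothing to check there.

Conflict found: Predict set conflict for B': { 'g' }
The grammar is NOT LL(1).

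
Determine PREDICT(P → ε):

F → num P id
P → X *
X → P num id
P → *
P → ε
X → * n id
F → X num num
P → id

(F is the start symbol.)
PREDICT(P → ε) = (FIRST(RHS) \ {ε}) ∪ (FOLLOW(P) if ε ∈ FIRST(RHS), i.e. RHS ⇒* ε)
The right-hand side is ε (FIRST(ε) = { ε }), so the predict set is FOLLOW(P) = { 'id', 'num' }
PREDICT(P → ε) = { 'id', 'num' }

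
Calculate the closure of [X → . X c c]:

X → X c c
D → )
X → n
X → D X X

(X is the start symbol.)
Start with: [X → . X c c]
  [X → . X c c] has the dot before X: add [X → . n], [X → . D X X]
  [X → . D X X] has the dot before D: add [D → . )]
No further items can be added.

CLOSURE = { [D → . )], [X → . D X X], [X → . X c c], [X → . n] }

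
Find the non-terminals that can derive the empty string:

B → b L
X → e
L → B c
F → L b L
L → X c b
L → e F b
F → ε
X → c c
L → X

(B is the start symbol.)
{ 'F' }

ε-productions: F → ε
So F is immediately nullable.
No further non-terminal can be added: every production for the remaining non-terminals contains a terminal or a non-nullable non-terminal.
Nullable = { 'F' }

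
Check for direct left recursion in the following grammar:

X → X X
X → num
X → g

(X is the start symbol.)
X → X X: LEFT RECURSIVE (starts with X)
X → num: starts with num
X → g: starts with g

The grammar has direct left recursion on: X.

Answer: Yes, X is left-recursive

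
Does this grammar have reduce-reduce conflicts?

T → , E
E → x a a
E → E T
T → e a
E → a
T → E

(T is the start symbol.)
No reduce-reduce conflicts

Augment with T' → T and build the canonical LR(0) collection (I0 = CLOSURE({[T' → . T]}), then GOTO on every symbol after a dot until no new states appear). It has 12 states:
  I0: { [E → . E T], [E → . a], [E → . x a a], [T → . , E], [T → . E], [T → . e a], [T' → . T] }  — shift
  I1: { [E → . E T], [E → . a], [E → . x a a], [T → , . E] }  — shift
  I2: { [E → . E T], [E → . a], [E → . x a a], [E → E . T], [T → . , E], [T → . E], [T → . e a], [T → E .] }  — shift, reduce
  I3: { [T' → T .] }  — accept
  I4: { [E → a .] }  — reduce
  I5: { [T → e . a] }  — shift
  I6: { [E → x . a a] }  — shift
  I7: { [E → x a . a] }  — shift
  I8: { [E → x a a .] }  — reduce
  I9: { [T → e a .] }  — reduce
  I10: { [E → E T .] }  — reduce
  I11: { [E → . E T], [E → . a], [E → . x a a], [E → E . T], [T → , E .], [T → . , E], [T → . E], [T → . e a] }  — shift, reduce

No state contains more than one complete item.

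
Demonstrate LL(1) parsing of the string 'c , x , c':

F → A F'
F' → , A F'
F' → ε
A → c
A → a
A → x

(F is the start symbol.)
LL(1) parsing maintains a stack (initially the start symbol over $) and the input. At each step: if the stack top is a terminal, match it against the current input token; if it is a non-terminal N, replace it with the RHS of M[N, lookahead] (the unique production whose predict set contains the lookahead).

Stack is shown with the top on the left.

Stack     Input        Action
-----------------------------
F $       c , x , c $  output F → A F'
A F' $    c , x , c $  output A → c
c F' $    c , x , c $  match 'c'
F' $      , x , c $    output F' → , A F'
, A F' $  , x , c $    match ','
A F' $    x , c $      output A → x
x F' $    x , c $      match 'x'
F' $      , c $        output F' → , A F'
, A F' $  , c $        match ','
A F' $    c $          output A → c
c F' $    c $          match 'c'
F' $      $            output F' → ε
$         $            accept

The string is accepted.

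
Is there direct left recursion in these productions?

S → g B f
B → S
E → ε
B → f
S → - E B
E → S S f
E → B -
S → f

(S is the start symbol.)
No direct left recursion

Direct left recursion occurs when N → N α for some non-terminal N (the right-hand side begins with the left-hand side itself).

S → g B f: starts with g
B → S: starts with S
E → ε: starts with ε
B → f: starts with f
S → - E B: starts with '-'
E → S S f: starts with S
E → B -: starts with B
S → f: starts with f

No direct left recursion found.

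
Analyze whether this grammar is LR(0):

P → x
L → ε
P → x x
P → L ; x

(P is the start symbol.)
Augment with P' → P and build the canonical LR(0) collection (I0 = CLOSURE({[P' → . P]}), then GOTO on every symbol after a dot until no new states appear). It has 7 states:
  I0: { [L → .], [P → . L ; x], [P → . x x], [P → . x], [P' → . P] }  — shift, reduce
  I1: { [P → L . ; x] }  — shift
  I2: { [P' → P .] }  — accept
  I3: { [P → x . x], [P → x .] }  — shift, reduce
  I4: { [P → x x .] }  — reduce
  I5: { [P → L ; . x] }  — shift
  I6: { [P → L ; x .] }  — reduce

Conflict in state I0:
  Shift-reduce conflict between [L → .] and [P → . x]
So the grammar is NOT LR(0).

Answer: No. Shift-reduce conflict between [L → .] and [P → . x]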